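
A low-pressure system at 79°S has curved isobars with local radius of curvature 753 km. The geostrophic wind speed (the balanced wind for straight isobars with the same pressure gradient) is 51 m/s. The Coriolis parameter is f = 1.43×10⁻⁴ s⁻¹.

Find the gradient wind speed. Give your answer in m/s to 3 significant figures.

Around a low, centrifugal force acts outward with Coriolis, so pressure-gradient force balances both:
(1/ρ)|∂P/∂n| = fV + V²/R  →  V² + fR·V − fR·V_g = 0
With fR = 1.43×10⁻⁴ × 753×10³ m = 108 m/s:
V = [−fR + √((fR)² + 4 fR V_g)]/2 = [−108 + √(108² + 4×108×51)]/2 = 37.8 m/s
Subgeostrophic (V < V_g = 51 m/s), as expected around a low.

37.8 m/s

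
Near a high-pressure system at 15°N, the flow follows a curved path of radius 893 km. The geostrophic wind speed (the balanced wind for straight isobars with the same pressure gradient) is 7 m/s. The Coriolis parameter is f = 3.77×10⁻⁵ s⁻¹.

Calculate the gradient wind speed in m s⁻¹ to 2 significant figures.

9.9 m s⁻¹

Around a high, pressure-gradient force acts outward with centrifugal, so Coriolis balances both:
fV = (1/ρ)|∂P/∂n| + V²/R  →  V² − fR·V + fR·V_g = 0
With fR = 3.77×10⁻⁵ × 893×10³ m = 33.7 m/s:
V = [fR − √((fR)² − 4 fR V_g)]/2 = [33.7 − √(33.7² − 4×33.7×7)]/2 = 9.93 m/s
Supergeostrophic (V > V_g = 7 m/s), as expected around a high.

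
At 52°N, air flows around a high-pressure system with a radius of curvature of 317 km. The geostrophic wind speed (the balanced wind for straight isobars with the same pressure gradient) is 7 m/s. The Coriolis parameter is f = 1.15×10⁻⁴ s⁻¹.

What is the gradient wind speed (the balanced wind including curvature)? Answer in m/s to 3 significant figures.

Around a high, pressure-gradient force acts outward with centrifugal, so Coriolis balances both:
fV = (1/ρ)|∂P/∂n| + V²/R  →  V² − fR·V + fR·V_g = 0
With fR = 1.15×10⁻⁴ × 317×10³ m = 36.5 m/s:
V = [fR − √((fR)² − 4 fR V_g)]/2 = [36.5 − √(36.5² − 4×36.5×7)]/2 = 9.45 m/s
Supergeostrophic (V > V_g = 7 m/s), as expected around a high.

9.45 m/s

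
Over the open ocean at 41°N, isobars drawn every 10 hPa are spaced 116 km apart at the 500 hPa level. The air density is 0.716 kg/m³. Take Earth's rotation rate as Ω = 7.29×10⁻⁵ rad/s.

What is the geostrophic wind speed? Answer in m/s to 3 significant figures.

Coriolis parameter at 41°N:
f = 2Ω sin φ = 2 × 7.29×10⁻⁵ × sin 41° = 9.57×10⁻⁵ s⁻¹
Pressure gradient: |∂P/∂n| = 1000 Pa / 116000 m = 8.62×10⁻³ Pa/m
Geostrophic balance (pressure-gradient force = Coriolis force):
V_g = (1/(fρ)) |∂P/∂n| = 8.62×10⁻³ / (9.57×10⁻⁵ × 0.716) = 126 m/s

126 m/s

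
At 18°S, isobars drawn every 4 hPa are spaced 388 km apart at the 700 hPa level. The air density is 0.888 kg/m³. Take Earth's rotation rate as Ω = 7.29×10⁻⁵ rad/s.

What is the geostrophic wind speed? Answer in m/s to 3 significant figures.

25.8 m/s

Coriolis parameter at 18°S:
f = 2Ω sin φ = 2 × 7.29×10⁻⁵ × sin 18° = 4.51×10⁻⁵ s⁻¹
Pressure gradient: |∂P/∂n| = 400 Pa / 388000 m = 1.03×10⁻³ Pa/m
Geostrophic balance (pressure-gradient force = Coriolis force):
V_g = (1/(fρ)) |∂P/∂n| = 1.03×10⁻³ / (4.51×10⁻⁵ × 0.888) = 25.8 m/s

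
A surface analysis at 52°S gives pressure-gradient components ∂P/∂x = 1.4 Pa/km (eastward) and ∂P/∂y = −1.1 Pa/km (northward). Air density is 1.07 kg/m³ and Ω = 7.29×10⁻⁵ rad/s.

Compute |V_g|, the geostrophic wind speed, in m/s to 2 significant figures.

Coriolis parameter at 52°S:
f = 2Ω sin φ = 2 × 7.29×10⁻⁵ × sin 52° = 1.15×10⁻⁴ s⁻¹
In the Southern Hemisphere f is negative: f = −1.15×10⁻⁴ s⁻¹.
Component geostrophic relations (x east, y north):
u_g = −(1/(fρ)) ∂P/∂y,  v_g = (1/(fρ)) ∂P/∂x
u_g = −(−1.1×10⁻³)/(−1.15×10⁻⁴ × 1.07) = −8.95 m/s;  v_g = (1.4×10⁻³)/(−1.15×10⁻⁴ × 1.07) = −11.4 m/s
|V_g| = √(u_g² + v_g²) = 14.5 m/s

14 m/s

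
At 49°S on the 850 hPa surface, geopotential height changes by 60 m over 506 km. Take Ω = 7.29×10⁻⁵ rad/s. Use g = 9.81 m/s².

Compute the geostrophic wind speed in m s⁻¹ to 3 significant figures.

10.6 m s⁻¹

Coriolis parameter at 49°S:
f = 2Ω sin φ = 2 × 7.29×10⁻⁵ × sin 49° = 1.10×10⁻⁴ s⁻¹
Height gradient: |∂Z/∂n| = 60 m / 506000 m = 1.19×10⁻⁴
On a pressure surface, geostrophic balance gives V_g = (g/f)|∂Z/∂n|:
V_g = 9.81 × 1.19×10⁻⁴ / 1.10×10⁻⁴ = 10.6 m/s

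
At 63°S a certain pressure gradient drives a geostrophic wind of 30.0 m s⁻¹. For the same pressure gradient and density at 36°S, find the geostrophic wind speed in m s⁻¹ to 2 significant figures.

With the same pressure gradient and density, V_g ∝ 1/f ∝ 1/sin φ.
V₂ = V₁ · sin φ₁ / sin φ₂ = 30.0 × sin 63° / sin 36°
V₂ = 30.0 × 0.8910/0.5878 = 45 m s⁻¹

45 m s⁻¹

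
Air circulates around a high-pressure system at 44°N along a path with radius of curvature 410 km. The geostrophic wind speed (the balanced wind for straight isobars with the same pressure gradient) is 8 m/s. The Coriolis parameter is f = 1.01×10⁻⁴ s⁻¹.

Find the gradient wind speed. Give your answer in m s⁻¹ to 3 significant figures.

Around a high, pressure-gradient force acts outward with centrifugal, so Coriolis balances both:
fV = (1/ρ)|∂P/∂n| + V²/R  →  V² − fR·V + fR·V_g = 0
With fR = 1.01×10⁻⁴ × 410×10³ m = 41.4 m/s:
V = [fR − √((fR)² − 4 fR V_g)]/2 = [41.4 − √(41.4² − 4×41.4×8)]/2 = 10.8 m/s
Supergeostrophic (V > V_g = 8 m/s), as expected around a high.

10.8 m s⁻¹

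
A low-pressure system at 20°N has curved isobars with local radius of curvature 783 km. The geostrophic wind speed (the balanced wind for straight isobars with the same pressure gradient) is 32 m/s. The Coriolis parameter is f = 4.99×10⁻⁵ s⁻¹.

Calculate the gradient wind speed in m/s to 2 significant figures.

Around a low, centrifugal force acts outward with Coriolis, so pressure-gradient force balances both:
(1/ρ)|∂P/∂n| = fV + V²/R  →  V² + fR·V − fR·V_g = 0
With fR = 4.99×10⁻⁵ × 783×10³ m = 39.1 m/s:
V = [−fR + √((fR)² + 4 fR V_g)]/2 = [−39.1 + √(39.1² + 4×39.1×32)]/2 = 20.9 m/s
Subgeostrophic (V < V_g = 32 m/s), as expected around a low.

21 m/s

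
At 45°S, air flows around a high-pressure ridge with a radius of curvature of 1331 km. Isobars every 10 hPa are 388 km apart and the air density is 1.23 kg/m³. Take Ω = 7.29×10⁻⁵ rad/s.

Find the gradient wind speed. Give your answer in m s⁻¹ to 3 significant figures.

24.8 m s⁻¹

Coriolis parameter at 45°S:
f = 2Ω sin φ = 2 × 7.29×10⁻⁵ × sin 45° = 1.03×10⁻⁴ s⁻¹
Pressure gradient: |∂P/∂n| = 1000 Pa / 388000 m = 2.58×10⁻³ Pa/m
Geostrophic speed: V_g = |∂P/∂n|/(fρ) = 2.58×10⁻³/(1.03×10⁻⁴ × 1.23) = 20.3 m/s
Around a high, pressure-gradient force acts outward with centrifugal, so Coriolis balances both:
fV = (1/ρ)|∂P/∂n| + V²/R  →  V² − fR·V + fR·V_g = 0
With fR = 1.03×10⁻⁴ × 1331×10³ m = 137 m/s:
V = [fR − √((fR)² − 4 fR V_g)]/2 = [137 − √(137² − 4×137×20.3)]/2 = 24.8 m/s
Supergeostrophic (V > V_g = 20.3 m/s), as expected around a high.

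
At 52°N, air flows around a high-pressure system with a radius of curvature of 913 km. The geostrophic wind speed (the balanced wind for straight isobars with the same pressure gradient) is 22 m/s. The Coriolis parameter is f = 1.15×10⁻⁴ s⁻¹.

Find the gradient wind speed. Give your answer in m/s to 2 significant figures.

Around a high, pressure-gradient force acts outward with centrifugal, so Coriolis balances both:
fV = (1/ρ)|∂P/∂n| + V²/R  →  V² − fR·V + fR·V_g = 0
With fR = 1.15×10⁻⁴ × 913×10³ m = 105 m/s:
V = [fR − √((fR)² − 4 fR V_g)]/2 = [105 − √(105² − 4×105×22)]/2 = 31.4 m/s
Supergeostrophic (V > V_g = 22 m/s), as expected around a high.

31 m/s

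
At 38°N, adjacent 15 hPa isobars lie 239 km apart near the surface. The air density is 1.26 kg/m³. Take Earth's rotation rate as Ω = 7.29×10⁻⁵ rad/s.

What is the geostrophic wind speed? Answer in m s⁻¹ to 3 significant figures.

Coriolis parameter at 38°N:
f = 2Ω sin φ = 2 × 7.29×10⁻⁵ × sin 38° = 8.98×10⁻⁵ s⁻¹
Pressure gradient: |∂P/∂n| = 1500 Pa / 239000 m = 6.28×10⁻³ Pa/m
Geostrophic balance (pressure-gradient force = Coriolis force):
V_g = (1/(fρ)) |∂P/∂n| = 6.28×10⁻³ / (8.98×10⁻⁵ × 1.26) = 55.5 m/s

55.5 m s⁻¹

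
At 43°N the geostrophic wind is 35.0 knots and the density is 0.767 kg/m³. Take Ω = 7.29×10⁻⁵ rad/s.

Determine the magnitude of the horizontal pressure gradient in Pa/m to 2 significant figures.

1.4×10⁻³ Pa/m

Coriolis parameter at 43°N:
f = 2Ω sin φ = 2 × 7.29×10⁻⁵ × sin 43° = 9.94×10⁻⁵ s⁻¹
Wind speed in SI: 35.0 knots = 18.0 m/s
Geostrophic balance rearranged: |∂P/∂n| = f ρ V_g
|∂P/∂n| = 9.94×10⁻⁵ × 0.767 × 18.0 = 1.37×10⁻³ Pa/m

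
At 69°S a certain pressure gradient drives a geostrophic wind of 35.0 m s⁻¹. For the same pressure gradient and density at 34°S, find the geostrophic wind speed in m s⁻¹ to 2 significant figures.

58 m s⁻¹

With the same pressure gradient and density, V_g ∝ 1/f ∝ 1/sin φ.
V₂ = V₁ · sin φ₁ / sin φ₂ = 35.0 × sin 69° / sin 34°
V₂ = 35.0 × 0.9336/0.5592 = 58 m s⁻¹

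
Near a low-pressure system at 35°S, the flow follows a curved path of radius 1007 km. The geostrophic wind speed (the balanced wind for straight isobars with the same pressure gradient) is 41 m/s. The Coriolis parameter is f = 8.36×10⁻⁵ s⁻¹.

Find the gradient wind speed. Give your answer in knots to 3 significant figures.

58.7 knots

Around a low, centrifugal force acts outward with Coriolis, so pressure-gradient force balances both:
(1/ρ)|∂P/∂n| = fV + V²/R  →  V² + fR·V − fR·V_g = 0
With fR = 8.36×10⁻⁵ × 1007×10³ m = 84.2 m/s:
V = [−fR + √((fR)² + 4 fR V_g)]/2 = [−84.2 + √(84.2² + 4×84.2×41)]/2 = 30.2 m/s
Subgeostrophic (V < V_g = 41 m/s), as expected around a low.
Converting: 30.2 m/s × 1.944 = 58.7 knots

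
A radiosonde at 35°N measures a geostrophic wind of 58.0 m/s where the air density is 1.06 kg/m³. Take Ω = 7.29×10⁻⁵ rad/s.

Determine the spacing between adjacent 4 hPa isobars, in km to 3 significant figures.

Coriolis parameter at 35°N:
f = 2Ω sin φ = 2 × 7.29×10⁻⁵ × sin 35° = 8.36×10⁻⁵ s⁻¹
Geostrophic balance rearranged: |∂P/∂n| = f ρ V_g
|∂P/∂n| = 8.36×10⁻⁵ × 1.06 × 58.0 = 5.14×10⁻³ Pa/m
Isobar spacing: Δn = ΔP/|∂P/∂n| = 400 Pa / 5.14×10⁻³ Pa/m = 77800 m ≈ 77.8 km

77.8 km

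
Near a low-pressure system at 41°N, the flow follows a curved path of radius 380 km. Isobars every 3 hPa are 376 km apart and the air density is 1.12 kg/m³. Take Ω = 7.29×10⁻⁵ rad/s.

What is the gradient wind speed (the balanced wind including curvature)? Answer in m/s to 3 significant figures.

Coriolis parameter at 41°N:
f = 2Ω sin φ = 2 × 7.29×10⁻⁵ × sin 41° = 9.57×10⁻⁵ s⁻¹
Pressure gradient: |∂P/∂n| = 300 Pa / 376000 m = 7.98×10⁻⁴ Pa/m
Geostrophic speed: V_g = |∂P/∂n|/(fρ) = 7.98×10⁻⁴/(9.57×10⁻⁵ × 1.12) = 7.45 m/s
Around a low, centrifugal force acts outward with Coriolis, so pressure-gradient force balances both:
(1/ρ)|∂P/∂n| = fV + V²/R  →  V² + fR·V − fR·V_g = 0
With fR = 9.57×10⁻⁵ × 380×10³ m = 36.3 m/s:
V = [−fR + √((fR)² + 4 fR V_g)]/2 = [−36.3 + √(36.3² + 4×36.3×7.45)]/2 = 6.34 m/s
Subgeostrophic (V < V_g = 7.45 m/s), as expected around a low.

6.34 m/s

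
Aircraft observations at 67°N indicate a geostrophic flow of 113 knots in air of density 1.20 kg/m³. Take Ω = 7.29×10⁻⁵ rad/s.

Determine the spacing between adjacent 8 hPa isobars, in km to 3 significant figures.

Coriolis parameter at 67°N:
f = 2Ω sin φ = 2 × 7.29×10⁻⁵ × sin 67° = 1.34×10⁻⁴ s⁻¹
Wind speed in SI: 113 knots = 58.1 m/s
Geostrophic balance rearranged: |∂P/∂n| = f ρ V_g
|∂P/∂n| = 1.34×10⁻⁴ × 1.20 × 58.1 = 9.36×10⁻³ Pa/m
Isobar spacing: Δn = ΔP/|∂P/∂n| = 800 Pa / 9.36×10⁻³ Pa/m = 85449 m ≈ 85.4 km

85.4 km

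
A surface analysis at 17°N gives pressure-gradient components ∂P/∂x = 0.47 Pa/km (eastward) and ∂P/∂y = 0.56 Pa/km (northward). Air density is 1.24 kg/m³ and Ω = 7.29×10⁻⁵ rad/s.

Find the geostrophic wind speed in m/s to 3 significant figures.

Coriolis parameter at 17°N:
f = 2Ω sin φ = 2 × 7.29×10⁻⁵ × sin 17° = 4.26×10⁻⁵ s⁻¹
Component geostrophic relations (x east, y north):
u_g = −(1/(fρ)) ∂P/∂y,  v_g = (1/(fρ)) ∂P/∂x
u_g = −(0.56×10⁻³)/(4.26×10⁻⁵ × 1.24) = −10.6 m/s;  v_g = (0.47×10⁻³)/(4.26×10⁻⁵ × 1.24) = 8.89 m/s
|V_g| = √(u_g² + v_g²) = 13.8 m/s

13.8 m/s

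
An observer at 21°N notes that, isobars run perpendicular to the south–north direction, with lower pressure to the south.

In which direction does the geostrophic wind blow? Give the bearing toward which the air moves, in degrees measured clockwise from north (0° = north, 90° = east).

The pressure-gradient force points toward the south (bearing 180°).
Geostrophic balance: in the Northern Hemisphere the Coriolis force deflects motion to the right, so the geostrophic wind blows 90° to the right of the pressure-gradient force (low pressure on the left).
Rotating 180° by 90° clockwise gives 270° — the wind blows toward the west.

270°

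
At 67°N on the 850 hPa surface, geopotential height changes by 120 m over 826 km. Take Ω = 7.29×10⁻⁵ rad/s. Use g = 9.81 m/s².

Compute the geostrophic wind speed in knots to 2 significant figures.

Coriolis parameter at 67°N:
f = 2Ω sin φ = 2 × 7.29×10⁻⁵ × sin 67° = 1.34×10⁻⁴ s⁻¹
Height gradient: |∂Z/∂n| = 120 m / 826000 m = 1.45×10⁻⁴
On a pressure surface, geostrophic balance gives V_g = (g/f)|∂Z/∂n|:
V_g = 9.81 × 1.45×10⁻⁴ / 1.34×10⁻⁴ = 10.6 m/s
Converting: 10.6 m/s × 1.944 = 21 knots

21 knots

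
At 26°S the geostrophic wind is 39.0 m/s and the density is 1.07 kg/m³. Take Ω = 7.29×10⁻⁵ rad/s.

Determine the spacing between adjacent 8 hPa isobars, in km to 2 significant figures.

Coriolis parameter at 26°S:
f = 2Ω sin φ = 2 × 7.29×10⁻⁵ × sin 26° = 6.39×10⁻⁵ s⁻¹
Geostrophic balance rearranged: |∂P/∂n| = f ρ V_g
|∂P/∂n| = 6.39×10⁻⁵ × 1.07 × 39.0 = 2.67×10⁻³ Pa/m
Isobar spacing: Δn = ΔP/|∂P/∂n| = 800 Pa / 2.67×10⁻³ Pa/m = 299945 m ≈ 300 km

300 km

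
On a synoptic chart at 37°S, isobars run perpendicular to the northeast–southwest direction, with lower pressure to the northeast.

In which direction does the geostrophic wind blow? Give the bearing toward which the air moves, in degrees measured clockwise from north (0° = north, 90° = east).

The pressure-gradient force points toward the northeast (bearing 045°).
Geostrophic balance: in the Southern Hemisphere the Coriolis force deflects motion to the left, so the geostrophic wind blows 90° to the left of the pressure-gradient force (low pressure on the right).
Rotating 045° by 90° counterclockwise gives 315° — the wind blows toward the northwest.

315°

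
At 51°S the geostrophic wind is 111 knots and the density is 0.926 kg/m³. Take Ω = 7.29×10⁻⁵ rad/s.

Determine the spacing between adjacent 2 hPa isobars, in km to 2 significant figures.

33 km

Coriolis parameter at 51°S:
f = 2Ω sin φ = 2 × 7.29×10⁻⁵ × sin 51° = 1.13×10⁻⁴ s⁻¹
Wind speed in SI: 111 knots = 57.1 m/s
Geostrophic balance rearranged: |∂P/∂n| = f ρ V_g
|∂P/∂n| = 1.13×10⁻⁴ × 0.926 × 57.1 = 5.99×10⁻³ Pa/m
Isobar spacing: Δn = ΔP/|∂P/∂n| = 200 Pa / 5.99×10⁻³ Pa/m = 33381 m ≈ 33 km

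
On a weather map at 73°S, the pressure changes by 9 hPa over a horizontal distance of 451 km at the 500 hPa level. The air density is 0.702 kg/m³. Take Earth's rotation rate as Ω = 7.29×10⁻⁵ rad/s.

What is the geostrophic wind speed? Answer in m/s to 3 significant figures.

20.4 m/s

Coriolis parameter at 73°S:
f = 2Ω sin φ = 2 × 7.29×10⁻⁵ × sin 73° = 1.39×10⁻⁴ s⁻¹
Pressure gradient: |∂P/∂n| = 900 Pa / 451000 m = 2.00×10⁻³ Pa/m
Geostrophic balance (pressure-gradient force = Coriolis force):
V_g = (1/(fρ)) |∂P/∂n| = 2.00×10⁻³ / (1.39×10⁻⁴ × 0.702) = 20.4 m/s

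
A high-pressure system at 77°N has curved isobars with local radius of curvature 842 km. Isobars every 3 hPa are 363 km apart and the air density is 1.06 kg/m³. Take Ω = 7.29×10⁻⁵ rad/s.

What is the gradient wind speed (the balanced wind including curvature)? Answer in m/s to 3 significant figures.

Coriolis parameter at 77°N:
f = 2Ω sin φ = 2 × 7.29×10⁻⁵ × sin 77° = 1.42×10⁻⁴ s⁻¹
Pressure gradient: |∂P/∂n| = 300 Pa / 363000 m = 8.26×10⁻⁴ Pa/m
Geostrophic speed: V_g = |∂P/∂n|/(fρ) = 8.26×10⁻⁴/(1.42×10⁻⁴ × 1.06) = 5.49 m/s
Around a high, pressure-gradient force acts outward with centrifugal, so Coriolis balances both:
fV = (1/ρ)|∂P/∂n| + V²/R  →  V² − fR·V + fR·V_g = 0
With fR = 1.42×10⁻⁴ × 842×10³ m = 120 m/s:
V = [fR − √((fR)² − 4 fR V_g)]/2 = [120 − √(120² − 4×120×5.49)]/2 = 5.77 m/s
Supergeostrophic (V > V_g = 5.49 m/s), as expected around a high.

5.77 m/s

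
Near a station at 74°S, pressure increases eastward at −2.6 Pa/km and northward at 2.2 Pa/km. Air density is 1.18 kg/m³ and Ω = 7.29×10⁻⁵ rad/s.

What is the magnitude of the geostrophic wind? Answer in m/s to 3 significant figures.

20.6 m/s

Coriolis parameter at 74°S:
f = 2Ω sin φ = 2 × 7.29×10⁻⁵ × sin 74° = 1.40×10⁻⁴ s⁻¹
In the Southern Hemisphere f is negative: f = −1.40×10⁻⁴ s⁻¹.
Component geostrophic relations (x east, y north):
u_g = −(1/(fρ)) ∂P/∂y,  v_g = (1/(fρ)) ∂P/∂x
u_g = −(2.2×10⁻³)/(−1.40×10⁻⁴ × 1.18) = 13.3 m/s;  v_g = (−2.6×10⁻³)/(−1.40×10⁻⁴ × 1.18) = 15.7 m/s
|V_g| = √(u_g² + v_g²) = 20.6 m/s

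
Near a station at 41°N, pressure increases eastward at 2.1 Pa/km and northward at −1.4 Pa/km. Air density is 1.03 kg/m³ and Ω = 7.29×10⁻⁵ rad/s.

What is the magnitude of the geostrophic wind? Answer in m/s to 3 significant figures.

25.6 m/s

Coriolis parameter at 41°N:
f = 2Ω sin φ = 2 × 7.29×10⁻⁵ × sin 41° = 9.57×10⁻⁵ s⁻¹
Component geostrophic relations (x east, y north):
u_g = −(1/(fρ)) ∂P/∂y,  v_g = (1/(fρ)) ∂P/∂x
u_g = −(−1.4×10⁻³)/(9.57×10⁻⁵ × 1.03) = 14.2 m/s;  v_g = (2.1×10⁻³)/(9.57×10⁻⁵ × 1.03) = 21.3 m/s
|V_g| = √(u_g² + v_g²) = 25.6 m/s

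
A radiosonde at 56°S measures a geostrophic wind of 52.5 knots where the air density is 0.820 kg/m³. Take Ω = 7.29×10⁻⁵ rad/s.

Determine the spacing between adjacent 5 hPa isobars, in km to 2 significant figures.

190 km

Coriolis parameter at 56°S:
f = 2Ω sin φ = 2 × 7.29×10⁻⁵ × sin 56° = 1.21×10⁻⁴ s⁻¹
Wind speed in SI: 52.5 knots = 27.0 m/s
Geostrophic balance rearranged: |∂P/∂n| = f ρ V_g
|∂P/∂n| = 1.21×10⁻⁴ × 0.820 × 27.0 = 2.68×10⁻³ Pa/m
Isobar spacing: Δn = ΔP/|∂P/∂n| = 500 Pa / 2.68×10⁻³ Pa/m = 186779 m ≈ 190 km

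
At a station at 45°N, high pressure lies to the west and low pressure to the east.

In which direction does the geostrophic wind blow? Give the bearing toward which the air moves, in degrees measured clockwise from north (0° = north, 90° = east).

The pressure-gradient force points toward the east (bearing 090°).
Geostrophic balance: in the Northern Hemisphere the Coriolis force deflects motion to the right, so the geostrophic wind blows 90° to the right of the pressure-gradient force (low pressure on the left).
Rotating 090° by 90° clockwise gives 180° — the wind blows toward the south.

180°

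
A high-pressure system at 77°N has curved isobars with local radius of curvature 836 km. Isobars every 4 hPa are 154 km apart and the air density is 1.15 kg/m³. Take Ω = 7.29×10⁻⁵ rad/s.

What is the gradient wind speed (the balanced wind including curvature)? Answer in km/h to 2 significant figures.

68 km/h

Coriolis parameter at 77°N:
f = 2Ω sin φ = 2 × 7.29×10⁻⁵ × sin 77° = 1.42×10⁻⁴ s⁻¹
Pressure gradient: |∂P/∂n| = 400 Pa / 154000 m = 2.60×10⁻³ Pa/m
Geostrophic speed: V_g = |∂P/∂n|/(fρ) = 2.60×10⁻³/(1.42×10⁻⁴ × 1.15) = 15.9 m/s
Around a high, pressure-gradient force acts outward with centrifugal, so Coriolis balances both:
fV = (1/ρ)|∂P/∂n| + V²/R  →  V² − fR·V + fR·V_g = 0
With fR = 1.42×10⁻⁴ × 836×10³ m = 119 m/s:
V = [fR − √((fR)² − 4 fR V_g)]/2 = [119 − √(119² − 4×119×15.9)]/2 = 18.9 m/s
Supergeostrophic (V > V_g = 15.9 m/s), as expected around a high.
Converting: 18.9 m/s × 3.6 = 68 km/h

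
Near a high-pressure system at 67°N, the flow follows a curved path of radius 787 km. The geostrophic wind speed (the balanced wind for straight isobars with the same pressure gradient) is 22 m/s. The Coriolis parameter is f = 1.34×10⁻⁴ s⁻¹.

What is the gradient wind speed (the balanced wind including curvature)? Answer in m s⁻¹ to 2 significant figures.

31 m s⁻¹

Around a high, pressure-gradient force acts outward with centrifugal, so Coriolis balances both:
fV = (1/ρ)|∂P/∂n| + V²/R  →  V² − fR·V + fR·V_g = 0
With fR = 1.34×10⁻⁴ × 787×10³ m = 105 m/s:
V = [fR − √((fR)² − 4 fR V_g)]/2 = [105 − √(105² − 4×105×22)]/2 = 31.3 m/s
Supergeostrophic (V > V_g = 22 m/s), as expected around a high.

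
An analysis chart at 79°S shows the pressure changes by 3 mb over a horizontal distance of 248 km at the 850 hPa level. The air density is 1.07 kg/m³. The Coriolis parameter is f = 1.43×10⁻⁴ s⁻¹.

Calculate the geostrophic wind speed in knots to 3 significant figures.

Pressure gradient: |∂P/∂n| = 300 Pa / 248000 m = 1.21×10⁻³ Pa/m
Geostrophic balance (pressure-gradient force = Coriolis force):
V_g = (1/(fρ)) |∂P/∂n| = 1.21×10⁻³ / (1.43×10⁻⁴ × 1.07) = 7.91 m/s
Converting: 7.91 m/s × 1.944 = 15.4 knots

15.4 knots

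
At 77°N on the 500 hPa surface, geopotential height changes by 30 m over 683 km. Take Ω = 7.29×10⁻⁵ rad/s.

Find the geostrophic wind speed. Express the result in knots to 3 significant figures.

Coriolis parameter at 77°N:
f = 2Ω sin φ = 2 × 7.29×10⁻⁵ × sin 77° = 1.42×10⁻⁴ s⁻¹
Height gradient: |∂Z/∂n| = 30 m / 683000 m = 4.39×10⁻⁵
On a pressure surface, geostrophic balance gives V_g = (g/f)|∂Z/∂n|:
V_g = 9.81 × 4.39×10⁻⁵ / 1.42×10⁻⁴ = 3.03 m/s
Converting: 3.03 m/s × 1.944 = 5.90 knots

5.90 knots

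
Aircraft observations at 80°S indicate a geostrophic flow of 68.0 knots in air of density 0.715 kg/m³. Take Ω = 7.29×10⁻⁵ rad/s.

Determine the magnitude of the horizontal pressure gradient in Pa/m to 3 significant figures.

3.59×10⁻³ Pa/m

Coriolis parameter at 80°S:
f = 2Ω sin φ = 2 × 7.29×10⁻⁵ × sin 80° = 1.44×10⁻⁴ s⁻¹
Wind speed in SI: 68.0 knots = 35.0 m/s
Geostrophic balance rearranged: |∂P/∂n| = f ρ V_g
|∂P/∂n| = 1.44×10⁻⁴ × 0.715 × 35.0 = 3.59×10⁻³ Pa/m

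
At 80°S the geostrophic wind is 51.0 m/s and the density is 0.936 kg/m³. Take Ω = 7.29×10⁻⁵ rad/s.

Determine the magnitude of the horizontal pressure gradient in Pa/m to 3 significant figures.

Coriolis parameter at 80°S:
f = 2Ω sin φ = 2 × 7.29×10⁻⁵ × sin 80° = 1.44×10⁻⁴ s⁻¹
Geostrophic balance rearranged: |∂P/∂n| = f ρ V_g
|∂P/∂n| = 1.44×10⁻⁴ × 0.936 × 51.0 = 6.85×10⁻³ Pa/m

6.85×10⁻³ Pa/m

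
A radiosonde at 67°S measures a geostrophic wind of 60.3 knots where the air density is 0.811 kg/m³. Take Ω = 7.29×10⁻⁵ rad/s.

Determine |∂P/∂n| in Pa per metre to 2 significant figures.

3.4×10⁻³ Pa/m

Coriolis parameter at 67°S:
f = 2Ω sin φ = 2 × 7.29×10⁻⁵ × sin 67° = 1.34×10⁻⁴ s⁻¹
Wind speed in SI: 60.3 knots = 31.0 m/s
Geostrophic balance rearranged: |∂P/∂n| = f ρ V_g
|∂P/∂n| = 1.34×10⁻⁴ × 0.811 × 31.0 = 3.38×10⁻³ Pa/m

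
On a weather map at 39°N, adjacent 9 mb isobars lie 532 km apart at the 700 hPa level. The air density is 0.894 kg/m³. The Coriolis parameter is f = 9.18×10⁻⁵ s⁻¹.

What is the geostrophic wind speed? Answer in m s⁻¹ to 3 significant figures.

20.6 m s⁻¹

Pressure gradient: |∂P/∂n| = 900 Pa / 532000 m = 1.69×10⁻³ Pa/m
Geostrophic balance (pressure-gradient force = Coriolis force):
V_g = (1/(fρ)) |∂P/∂n| = 1.69×10⁻³ / (9.18×10⁻⁵ × 0.894) = 20.6 m/s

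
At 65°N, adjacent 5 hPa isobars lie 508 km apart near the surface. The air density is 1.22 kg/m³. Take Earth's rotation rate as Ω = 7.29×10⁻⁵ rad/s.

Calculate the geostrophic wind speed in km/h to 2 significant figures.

22 km/h

Coriolis parameter at 65°N:
f = 2Ω sin φ = 2 × 7.29×10⁻⁵ × sin 65° = 1.32×10⁻⁴ s⁻¹
Pressure gradient: |∂P/∂n| = 500 Pa / 508000 m = 9.84×10⁻⁴ Pa/m
Geostrophic balance (pressure-gradient force = Coriolis force):
V_g = (1/(fρ)) |∂P/∂n| = 9.84×10⁻⁴ / (1.32×10⁻⁴ × 1.22) = 6.11 m/s
Converting: 6.11 m/s × 3.6 = 22 km/h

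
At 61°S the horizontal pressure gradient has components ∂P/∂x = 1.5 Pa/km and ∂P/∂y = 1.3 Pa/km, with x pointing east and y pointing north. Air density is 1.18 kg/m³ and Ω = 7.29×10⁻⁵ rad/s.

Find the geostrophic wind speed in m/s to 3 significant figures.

13.2 m/s

Coriolis parameter at 61°S:
f = 2Ω sin φ = 2 × 7.29×10⁻⁵ × sin 61° = 1.28×10⁻⁴ s⁻¹
In the Southern Hemisphere f is negative: f = −1.28×10⁻⁴ s⁻¹.
Component geostrophic relations (x east, y north):
u_g = −(1/(fρ)) ∂P/∂y,  v_g = (1/(fρ)) ∂P/∂x
u_g = −(1.3×10⁻³)/(−1.28×10⁻⁴ × 1.18) = 8.64 m/s;  v_g = (1.5×10⁻³)/(−1.28×10⁻⁴ × 1.18) = −9.97 m/s
|V_g| = √(u_g² + v_g²) = 13.2 m/s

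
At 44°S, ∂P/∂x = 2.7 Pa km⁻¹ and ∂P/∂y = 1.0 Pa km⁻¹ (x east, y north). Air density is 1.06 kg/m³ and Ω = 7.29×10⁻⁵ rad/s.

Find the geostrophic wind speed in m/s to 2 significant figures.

27 m/s

Coriolis parameter at 44°S:
f = 2Ω sin φ = 2 × 7.29×10⁻⁵ × sin 44° = 1.01×10⁻⁴ s⁻¹
In the Southern Hemisphere f is negative: f = −1.01×10⁻⁴ s⁻¹.
Component geostrophic relations (x east, y north):
u_g = −(1/(fρ)) ∂P/∂y,  v_g = (1/(fρ)) ∂P/∂x
u_g = −(1.0×10⁻³)/(−1.01×10⁻⁴ × 1.06) = 9.31 m/s;  v_g = (2.7×10⁻³)/(−1.01×10⁻⁴ × 1.06) = −25.1 m/s
|V_g| = √(u_g² + v_g²) = 26.8 m/s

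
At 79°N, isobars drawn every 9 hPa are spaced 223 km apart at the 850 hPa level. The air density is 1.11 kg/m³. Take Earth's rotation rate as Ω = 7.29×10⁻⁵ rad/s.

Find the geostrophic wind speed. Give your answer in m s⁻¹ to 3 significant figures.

25.4 m s⁻¹

Coriolis parameter at 79°N:
f = 2Ω sin φ = 2 × 7.29×10⁻⁵ × sin 79° = 1.43×10⁻⁴ s⁻¹
Pressure gradient: |∂P/∂n| = 900 Pa / 223000 m = 4.04×10⁻³ Pa/m
Geostrophic balance (pressure-gradient force = Coriolis force):
V_g = (1/(fρ)) |∂P/∂n| = 4.04×10⁻³ / (1.43×10⁻⁴ × 1.11) = 25.4 m/s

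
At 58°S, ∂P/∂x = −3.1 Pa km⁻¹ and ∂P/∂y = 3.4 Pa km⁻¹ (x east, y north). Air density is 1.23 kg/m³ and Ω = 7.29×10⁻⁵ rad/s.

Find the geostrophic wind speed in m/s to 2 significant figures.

30 m/s

Coriolis parameter at 58°S:
f = 2Ω sin φ = 2 × 7.29×10⁻⁵ × sin 58° = 1.24×10⁻⁴ s⁻¹
In the Southern Hemisphere f is negative: f = −1.24×10⁻⁴ s⁻¹.
Component geostrophic relations (x east, y north):
u_g = −(1/(fρ)) ∂P/∂y,  v_g = (1/(fρ)) ∂P/∂x
u_g = −(3.4×10⁻³)/(−1.24×10⁻⁴ × 1.23) = 22.4 m/s;  v_g = (−3.1×10⁻³)/(−1.24×10⁻⁴ × 1.23) = 20.4 m/s
|V_g| = √(u_g² + v_g²) = 30.3 m/s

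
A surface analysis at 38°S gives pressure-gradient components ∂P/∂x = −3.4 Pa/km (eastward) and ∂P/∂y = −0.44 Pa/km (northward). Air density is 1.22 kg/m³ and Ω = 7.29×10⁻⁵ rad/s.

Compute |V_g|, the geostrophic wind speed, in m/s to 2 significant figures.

Coriolis parameter at 38°S:
f = 2Ω sin φ = 2 × 7.29×10⁻⁵ × sin 38° = 8.98×10⁻⁵ s⁻¹
In the Southern Hemisphere f is negative: f = −8.98×10⁻⁵ s⁻¹.
Component geostrophic relations (x east, y north):
u_g = −(1/(fρ)) ∂P/∂y,  v_g = (1/(fρ)) ∂P/∂x
u_g = −(−0.44×10⁻³)/(−8.98×10⁻⁵ × 1.22) = −4.02 m/s;  v_g = (−3.4×10⁻³)/(−8.98×10⁻⁵ × 1.22) = 31.0 m/s
|V_g| = √(u_g² + v_g²) = 31.3 m/s

31 m/s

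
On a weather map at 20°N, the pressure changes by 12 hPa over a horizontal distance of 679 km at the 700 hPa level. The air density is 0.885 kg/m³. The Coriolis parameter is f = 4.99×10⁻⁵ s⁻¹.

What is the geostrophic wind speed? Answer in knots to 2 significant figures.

78 knots

Pressure gradient: |∂P/∂n| = 1200 Pa / 679000 m = 1.77×10⁻³ Pa/m
Geostrophic balance (pressure-gradient force = Coriolis force):
V_g = (1/(fρ)) |∂P/∂n| = 1.77×10⁻³ / (4.99×10⁻⁵ × 0.885) = 40.0 m/s
Converting: 40.0 m/s × 1.944 = 78 knots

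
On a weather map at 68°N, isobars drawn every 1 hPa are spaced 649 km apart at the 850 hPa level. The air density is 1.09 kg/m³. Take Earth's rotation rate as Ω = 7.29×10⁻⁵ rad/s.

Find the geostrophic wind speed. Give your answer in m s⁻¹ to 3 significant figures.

Coriolis parameter at 68°N:
f = 2Ω sin φ = 2 × 7.29×10⁻⁵ × sin 68° = 1.35×10⁻⁴ s⁻¹
Pressure gradient: |∂P/∂n| = 100 Pa / 649000 m = 1.54×10⁻⁴ Pa/m
Geostrophic balance (pressure-gradient force = Coriolis force):
V_g = (1/(fρ)) |∂P/∂n| = 1.54×10⁻⁴ / (1.35×10⁻⁴ × 1.09) = 1.05 m/s

1.05 m s⁻¹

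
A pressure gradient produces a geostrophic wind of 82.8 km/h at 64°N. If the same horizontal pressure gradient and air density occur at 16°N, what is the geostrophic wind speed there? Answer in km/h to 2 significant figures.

With the same pressure gradient and density, V_g ∝ 1/f ∝ 1/sin φ.
V₂ = V₁ · sin φ₁ / sin φ₂ = 82.8 × sin 64° / sin 16°
V₂ = 82.8 × 0.8988/0.2756 = 270 km/h

270 km/h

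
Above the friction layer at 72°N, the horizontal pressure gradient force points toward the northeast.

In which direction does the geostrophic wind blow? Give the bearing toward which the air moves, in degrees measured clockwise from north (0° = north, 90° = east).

135°

The pressure-gradient force points toward the northeast (bearing 045°).
Geostrophic balance: in the Northern Hemisphere the Coriolis force deflects motion to the right, so the geostrophic wind blows 90° to the right of the pressure-gradient force (low pressure on the left).
Rotating 045° by 90° clockwise gives 135° — the wind blows toward the southeast.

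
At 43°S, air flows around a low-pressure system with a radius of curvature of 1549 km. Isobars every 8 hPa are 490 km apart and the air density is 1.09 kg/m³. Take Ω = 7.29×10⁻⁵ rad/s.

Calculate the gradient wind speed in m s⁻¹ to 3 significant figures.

Coriolis parameter at 43°S:
f = 2Ω sin φ = 2 × 7.29×10⁻⁵ × sin 43° = 9.94×10⁻⁵ s⁻¹
Pressure gradient: |∂P/∂n| = 800 Pa / 490000 m = 1.63×10⁻³ Pa/m
Geostrophic speed: V_g = |∂P/∂n|/(fρ) = 1.63×10⁻³/(9.94×10⁻⁵ × 1.09) = 15.1 m/s
Around a low, centrifugal force acts outward with Coriolis, so pressure-gradient force balances both:
(1/ρ)|∂P/∂n| = fV + V²/R  →  V² + fR·V − fR·V_g = 0
With fR = 9.94×10⁻⁵ × 1549×10³ m = 154 m/s:
V = [−fR + √((fR)² + 4 fR V_g)]/2 = [−154 + √(154² + 4×154×15.1)]/2 = 13.8 m/s
Subgeostrophic (V < V_g = 15.1 m/s), as expected around a low.

13.8 m s⁻¹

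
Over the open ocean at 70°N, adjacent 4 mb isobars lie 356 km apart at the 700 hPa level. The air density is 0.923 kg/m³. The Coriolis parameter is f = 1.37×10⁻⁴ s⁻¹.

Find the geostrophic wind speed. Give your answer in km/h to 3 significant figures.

Pressure gradient: |∂P/∂n| = 400 Pa / 356000 m = 1.12×10⁻³ Pa/m
Geostrophic balance (pressure-gradient force = Coriolis force):
V_g = (1/(fρ)) |∂P/∂n| = 1.12×10⁻³ / (1.37×10⁻⁴ × 0.923) = 8.89 m/s
Converting: 8.89 m/s × 3.6 = 32.0 km/h

32.0 km/h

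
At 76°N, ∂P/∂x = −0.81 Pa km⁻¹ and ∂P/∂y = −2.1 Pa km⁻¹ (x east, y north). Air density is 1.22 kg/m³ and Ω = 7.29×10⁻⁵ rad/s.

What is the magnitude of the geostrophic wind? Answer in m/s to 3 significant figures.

Coriolis parameter at 76°N:
f = 2Ω sin φ = 2 × 7.29×10⁻⁵ × sin 76° = 1.41×10⁻⁴ s⁻¹
Component geostrophic relations (x east, y north):
u_g = −(1/(fρ)) ∂P/∂y,  v_g = (1/(fρ)) ∂P/∂x
u_g = −(−2.1×10⁻³)/(1.41×10⁻⁴ × 1.22) = 12.2 m/s;  v_g = (−0.81×10⁻³)/(1.41×10⁻⁴ × 1.22) = −4.69 m/s
|V_g| = √(u_g² + v_g²) = 13.0 m/s

13.0 m/s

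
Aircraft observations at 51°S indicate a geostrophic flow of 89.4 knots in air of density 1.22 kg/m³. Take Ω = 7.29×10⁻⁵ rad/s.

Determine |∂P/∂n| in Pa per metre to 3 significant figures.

6.36×10⁻³ Pa/m

Coriolis parameter at 51°S:
f = 2Ω sin φ = 2 × 7.29×10⁻⁵ × sin 51° = 1.13×10⁻⁴ s⁻¹
Wind speed in SI: 89.4 knots = 46.0 m/s
Geostrophic balance rearranged: |∂P/∂n| = f ρ V_g
|∂P/∂n| = 1.13×10⁻⁴ × 1.22 × 46.0 = 6.36×10⁻³ Pa/m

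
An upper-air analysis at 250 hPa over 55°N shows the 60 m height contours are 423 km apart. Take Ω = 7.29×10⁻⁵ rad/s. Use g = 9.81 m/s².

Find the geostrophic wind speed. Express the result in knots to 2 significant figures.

Coriolis parameter at 55°N:
f = 2Ω sin φ = 2 × 7.29×10⁻⁵ × sin 55° = 1.19×10⁻⁴ s⁻¹
Height gradient: |∂Z/∂n| = 60 m / 423000 m = 1.42×10⁻⁴
On a pressure surface, geostrophic balance gives V_g = (g/f)|∂Z/∂n|:
V_g = 9.81 × 1.42×10⁻⁴ / 1.19×10⁻⁴ = 11.7 m/s
Converting: 11.7 m/s × 1.944 = 23 knots

23 knots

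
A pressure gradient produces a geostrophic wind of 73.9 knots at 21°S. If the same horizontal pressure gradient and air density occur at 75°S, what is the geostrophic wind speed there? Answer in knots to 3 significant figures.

With the same pressure gradient and density, V_g ∝ 1/f ∝ 1/sin φ.
V₂ = V₁ · sin φ₁ / sin φ₂ = 73.9 × sin 21° / sin 75°
V₂ = 73.9 × 0.3584/0.9659 = 27.4 knots

27.4 knots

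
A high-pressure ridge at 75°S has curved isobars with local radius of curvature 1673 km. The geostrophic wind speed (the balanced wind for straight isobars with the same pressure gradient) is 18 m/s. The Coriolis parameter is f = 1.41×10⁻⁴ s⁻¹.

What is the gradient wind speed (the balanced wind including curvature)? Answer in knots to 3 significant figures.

38.2 knots

Around a high, pressure-gradient force acts outward with centrifugal, so Coriolis balances both:
fV = (1/ρ)|∂P/∂n| + V²/R  →  V² − fR·V + fR·V_g = 0
With fR = 1.41×10⁻⁴ × 1673×10³ m = 236 m/s:
V = [fR − √((fR)² − 4 fR V_g)]/2 = [236 − √(236² − 4×236×18)]/2 = 19.6 m/s
Supergeostrophic (V > V_g = 18 m/s), as expected around a high.
Converting: 19.6 m/s × 1.944 = 38.2 knots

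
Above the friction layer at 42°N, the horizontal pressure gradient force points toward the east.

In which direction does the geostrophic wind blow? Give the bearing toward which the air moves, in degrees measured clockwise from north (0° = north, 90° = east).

The pressure-gradient force points toward the east (bearing 090°).
Geostrophic balance: in the Northern Hemisphere the Coriolis force deflects motion to the right, so the geostrophic wind blows 90° to the right of the pressure-gradient force (low pressure on the left).
Rotating 090° by 90° clockwise gives 180° — the wind blows toward the south.

180°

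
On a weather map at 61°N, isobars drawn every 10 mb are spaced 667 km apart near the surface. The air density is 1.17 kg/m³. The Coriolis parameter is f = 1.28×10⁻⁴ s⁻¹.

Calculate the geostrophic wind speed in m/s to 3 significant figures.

Pressure gradient: |∂P/∂n| = 1000 Pa / 667000 m = 1.50×10⁻³ Pa/m
Geostrophic balance (pressure-gradient force = Coriolis force):
V_g = (1/(fρ)) |∂P/∂n| = 1.50×10⁻³ / (1.28×10⁻⁴ × 1.17) = 10.0 m/s

10.0 m/s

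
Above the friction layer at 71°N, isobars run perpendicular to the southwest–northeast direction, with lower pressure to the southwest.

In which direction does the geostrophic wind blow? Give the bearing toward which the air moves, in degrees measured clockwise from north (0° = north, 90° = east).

315°

The pressure-gradient force points toward the southwest (bearing 225°).
Geostrophic balance: in the Northern Hemisphere the Coriolis force deflects motion to the right, so the geostrophic wind blows 90° to the right of the pressure-gradient force (low pressure on the left).
Rotating 225° by 90° clockwise gives 315° — the wind blows toward the northwest.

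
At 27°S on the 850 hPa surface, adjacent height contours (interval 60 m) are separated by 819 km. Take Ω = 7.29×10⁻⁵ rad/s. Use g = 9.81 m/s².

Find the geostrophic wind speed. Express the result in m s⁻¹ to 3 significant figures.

Coriolis parameter at 27°S:
f = 2Ω sin φ = 2 × 7.29×10⁻⁵ × sin 27° = 6.62×10⁻⁵ s⁻¹
Height gradient: |∂Z/∂n| = 60 m / 819000 m = 7.33×10⁻⁵
On a pressure surface, geostrophic balance gives V_g = (g/f)|∂Z/∂n|:
V_g = 9.81 × 7.33×10⁻⁵ / 6.62×10⁻⁵ = 10.9 m/s

10.9 m s⁻¹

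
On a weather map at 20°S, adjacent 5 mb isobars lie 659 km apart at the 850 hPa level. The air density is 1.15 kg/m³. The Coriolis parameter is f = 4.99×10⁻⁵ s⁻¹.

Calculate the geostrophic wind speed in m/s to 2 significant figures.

Pressure gradient: |∂P/∂n| = 500 Pa / 659000 m = 7.59×10⁻⁴ Pa/m
Geostrophic balance (pressure-gradient force = Coriolis force):
V_g = (1/(fρ)) |∂P/∂n| = 7.59×10⁻⁴ / (4.99×10⁻⁵ × 1.15) = 13.2 m/s

13 m/s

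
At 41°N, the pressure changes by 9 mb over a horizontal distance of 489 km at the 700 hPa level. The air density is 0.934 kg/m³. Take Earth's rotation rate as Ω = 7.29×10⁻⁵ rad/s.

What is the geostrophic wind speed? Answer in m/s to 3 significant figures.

20.6 m/s

Coriolis parameter at 41°N:
f = 2Ω sin φ = 2 × 7.29×10⁻⁵ × sin 41° = 9.57×10⁻⁵ s⁻¹
Pressure gradient: |∂P/∂n| = 900 Pa / 489000 m = 1.84×10⁻³ Pa/m
Geostrophic balance (pressure-gradient force = Coriolis force):
V_g = (1/(fρ)) |∂P/∂n| = 1.84×10⁻³ / (9.57×10⁻⁵ × 0.934) = 20.6 m/s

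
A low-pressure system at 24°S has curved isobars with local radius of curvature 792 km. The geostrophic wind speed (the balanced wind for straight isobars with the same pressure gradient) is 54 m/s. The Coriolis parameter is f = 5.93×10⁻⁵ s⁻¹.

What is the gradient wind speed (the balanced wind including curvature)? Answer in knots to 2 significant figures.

Around a low, centrifugal force acts outward with Coriolis, so pressure-gradient force balances both:
(1/ρ)|∂P/∂n| = fV + V²/R  →  V² + fR·V − fR·V_g = 0
With fR = 5.93×10⁻⁵ × 792×10³ m = 47.0 m/s:
V = [−fR + √((fR)² + 4 fR V_g)]/2 = [−47.0 + √(47.0² + 4×47.0×54)]/2 = 32.1 m/s
Subgeostrophic (V < V_g = 54 m/s), as expected around a low.
Converting: 32.1 m/s × 1.944 = 62 knots

62 knots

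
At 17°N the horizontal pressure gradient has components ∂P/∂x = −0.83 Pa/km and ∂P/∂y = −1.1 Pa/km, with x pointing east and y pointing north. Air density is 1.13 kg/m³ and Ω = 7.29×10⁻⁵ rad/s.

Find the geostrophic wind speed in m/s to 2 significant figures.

Coriolis parameter at 17°N:
f = 2Ω sin φ = 2 × 7.29×10⁻⁵ × sin 17° = 4.26×10⁻⁵ s⁻¹
Component geostrophic relations (x east, y north):
u_g = −(1/(fρ)) ∂P/∂y,  v_g = (1/(fρ)) ∂P/∂x
u_g = −(−1.1×10⁻³)/(4.26×10⁻⁵ × 1.13) = 22.8 m/s;  v_g = (−0.83×10⁻³)/(4.26×10⁻⁵ × 1.13) = −17.2 m/s
|V_g| = √(u_g² + v_g²) = 28.6 m/s

29 m/s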